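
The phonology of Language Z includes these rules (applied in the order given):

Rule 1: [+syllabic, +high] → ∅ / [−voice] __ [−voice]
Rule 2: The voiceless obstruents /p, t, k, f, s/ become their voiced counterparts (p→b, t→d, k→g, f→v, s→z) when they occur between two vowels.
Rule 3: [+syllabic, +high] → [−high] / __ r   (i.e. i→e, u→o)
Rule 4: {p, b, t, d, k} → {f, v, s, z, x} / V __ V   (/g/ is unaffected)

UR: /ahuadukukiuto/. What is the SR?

ahuazukkiuzo

Rule 1 (high vowel syncope): /u/ is a high vowel flanked by voiceless consonants /k/ and /k/, so it deletes. /ahuadukukiuto/ → ahuadukkiuto.
Rule 2 (intervocalic voicing): /t/ is a voiceless obstruent between vowels /u/ and /o/, so it voices to [d]. /ahuadukkiuto/ → ahuadukkiudo.
Rule 3 (pre-rhotic lowering): no segment meets the environment; /ahuadukkiudo/ is unchanged.
Rule 4 (intervocalic spirantization): /d/ is a stop between vowels /a/ and /u/, so it spirantizes to the fricative [z]. /d/ is a stop between vowels /u/ and /o/, so it spirantizes to the fricative [z]. /ahuadukkiudo/ → ahuazukkiuzo.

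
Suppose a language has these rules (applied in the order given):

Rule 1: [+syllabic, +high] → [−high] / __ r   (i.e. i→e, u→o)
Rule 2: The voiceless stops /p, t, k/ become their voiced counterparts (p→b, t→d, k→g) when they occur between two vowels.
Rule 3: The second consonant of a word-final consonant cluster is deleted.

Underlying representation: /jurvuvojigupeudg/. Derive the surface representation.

jorvuvojigubeud

Rule 1 (pre-rhotic lowering): /u/ is a high vowel immediately before /r/, so it lowers to [o]. /jurvuvojigupeudg/ → jorvuvojigupeudg.
Rule 2 (intervocalic voicing): /p/ is a voiceless stop between vowels /u/ and /e/, so it voices to [b]. /jorvuvojigupeudg/ → jorvuvojigubeudg.
Rule 3 (final cluster simplification): /g/ is the second consonant of a word-final cluster /dg/, so it deletes. /jorvuvojigubeudg/ → jorvuvojigubeud.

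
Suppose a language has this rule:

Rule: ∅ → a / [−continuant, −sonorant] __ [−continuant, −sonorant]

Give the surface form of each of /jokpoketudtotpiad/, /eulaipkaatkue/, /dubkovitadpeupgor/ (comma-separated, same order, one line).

jokapoketudatotapiad, eulaipakaatakue, dubakovitadapeupagor

/jokpoketudtotpiad/: /k/ and /p/ form a stop–stop cluster, so [a] is inserted between them. /d/ and /t/ form a stop–stop cluster, so [a] is inserted between them. /t/ and /p/ form a stop–stop cluster, so [a] is inserted between them. → [jokapoketudatotapiad].
/eulaipkaatkue/: /p/ and /k/ form a stop–stop cluster, so [a] is inserted between them. /t/ and /k/ form a stop–stop cluster, so [a] is inserted between them. → [eulaipakaatakue].
/dubkovitadpeupgor/: /b/ and /k/ form a stop–stop cluster, so [a] is inserted between them. /d/ and /p/ form a stop–stop cluster, so [a] is inserted between them. /p/ and /g/ form a stop–stop cluster, so [a] is inserted between them. → [dubakovitadapeupagor].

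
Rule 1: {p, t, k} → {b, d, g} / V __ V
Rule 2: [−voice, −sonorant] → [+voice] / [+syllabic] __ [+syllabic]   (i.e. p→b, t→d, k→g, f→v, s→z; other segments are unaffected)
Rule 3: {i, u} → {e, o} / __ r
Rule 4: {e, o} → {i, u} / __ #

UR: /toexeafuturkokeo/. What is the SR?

Rule 1 (intervocalic voicing): /t/ is a voiceless stop between vowels /u/ and /u/, so it voices to [d]. /k/ is a voiceless stop between vowels /o/ and /e/, so it voices to [g]. /toexeafuturkokeo/ → toexeafudurkogeo.
Rule 2 (intervocalic voicing): /f/ is a voiceless obstruent between vowels /a/ and /u/, so it voices to [v]. /toexeafudurkogeo/ → toexeavudurkogeo.
Rule 3 (pre-rhotic lowering): /u/ is a high vowel immediately before /r/, so it lowers to [o]. /toexeavudurkogeo/ → toexeavudorkogeo.
Rule 4 (final vowel raising): /o/ is a mid vowel in word-final position, so it raises to [u]. /toexeavudorkogeo/ → toexeavudorkogeu.

toexeavudorkogeu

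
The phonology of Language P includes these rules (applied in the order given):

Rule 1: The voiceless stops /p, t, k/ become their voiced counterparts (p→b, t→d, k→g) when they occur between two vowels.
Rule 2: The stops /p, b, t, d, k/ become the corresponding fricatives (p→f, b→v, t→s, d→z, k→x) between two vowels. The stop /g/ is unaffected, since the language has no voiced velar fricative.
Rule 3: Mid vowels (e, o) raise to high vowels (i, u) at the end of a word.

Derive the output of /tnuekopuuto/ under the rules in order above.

Rule 1 (intervocalic voicing): /k/ is a voiceless stop between vowels /e/ and /o/, so it voices to [g]. /p/ is a voiceless stop between vowels /o/ and /u/, so it voices to [b]. /t/ is a voiceless stop between vowels /u/ and /o/, so it voices to [d]. /tnuekopuuto/ → tnuegobuudo.
Rule 2 (intervocalic spirantization): /b/ is a stop between vowels /o/ and /u/, so it spirantizes to the fricative [v]. /d/ is a stop between vowels /u/ and /o/, so it spirantizes to the fricative [z]. /tnuegobuudo/ → tnuegovuuzo.
Rule 3 (final vowel raising): /o/ is a mid vowel in word-final position, so it raises to [u]. /tnuegovuuzo/ → tnuegovuuzu.

tnuegovuuzu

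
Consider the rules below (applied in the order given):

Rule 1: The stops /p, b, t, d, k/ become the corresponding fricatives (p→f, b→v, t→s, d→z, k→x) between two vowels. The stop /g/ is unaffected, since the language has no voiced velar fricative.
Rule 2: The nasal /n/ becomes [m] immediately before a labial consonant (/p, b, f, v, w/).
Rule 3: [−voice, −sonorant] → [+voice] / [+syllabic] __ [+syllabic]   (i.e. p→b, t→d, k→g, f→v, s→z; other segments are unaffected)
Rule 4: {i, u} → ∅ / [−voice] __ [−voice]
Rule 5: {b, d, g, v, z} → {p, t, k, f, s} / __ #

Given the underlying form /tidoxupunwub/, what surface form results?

tizoxuvumwup

Rule 1 (intervocalic spirantization): /d/ is a stop between vowels /i/ and /o/, so it spirantizes to the fricative [z]. /p/ is a stop between vowels /u/ and /u/, so it spirantizes to the fricative [f]. /tidoxupunwub/ → tizoxufunwub.
Rule 2 (nasal place assimilation): /n/ precedes the labial consonant /w/, so it assimilates in place to [m]. /tizoxufunwub/ → tizoxufumwub.
Rule 3 (intervocalic voicing): /f/ is a voiceless obstruent between vowels /u/ and /u/, so it voices to [v]. /tizoxufumwub/ → tizoxuvumwub.
Rule 4 (high vowel syncope): no segment meets the environment; /tizoxuvumwub/ is unchanged.
Rule 5 (final devoicing): /b/ is a voiced obstruent in word-final position, so it devoices to [p]. /tizoxuvumwub/ → tizoxuvumwup.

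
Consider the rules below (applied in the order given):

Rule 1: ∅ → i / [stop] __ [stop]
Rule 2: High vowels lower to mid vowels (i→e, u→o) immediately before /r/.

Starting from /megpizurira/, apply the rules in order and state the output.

Rule 1 (stop-cluster i-epenthesis): /g/ and /p/ form a stop–stop cluster, so [i] is inserted between them. /megpizurira/ → megipizurira.
Rule 2 (pre-rhotic lowering): /u/ is a high vowel immediately before /r/, so it lowers to [o]. /i/ is a high vowel immediately before /r/, so it lowers to [e]. /megipizurira/ → megipizorera.

megipizorera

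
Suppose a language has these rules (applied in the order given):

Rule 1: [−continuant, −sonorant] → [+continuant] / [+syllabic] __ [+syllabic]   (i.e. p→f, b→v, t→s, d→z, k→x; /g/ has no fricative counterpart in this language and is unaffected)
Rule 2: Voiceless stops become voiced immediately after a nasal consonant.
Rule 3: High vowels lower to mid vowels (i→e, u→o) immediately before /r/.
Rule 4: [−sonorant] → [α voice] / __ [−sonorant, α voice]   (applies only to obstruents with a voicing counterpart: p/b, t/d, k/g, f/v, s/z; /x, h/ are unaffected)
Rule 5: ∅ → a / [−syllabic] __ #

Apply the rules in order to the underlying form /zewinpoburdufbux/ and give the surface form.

zewinbovorduvbuxa

Rule 1 (intervocalic spirantization): /b/ is a stop between vowels /o/ and /u/, so it spirantizes to the fricative [v]. /zewinpoburdufbux/ → zewinpovurdufbux.
Rule 2 (post-nasal voicing): /p/ is a voiceless stop immediately after the nasal /n/, so it voices to [b]. /zewinpovurdufbux/ → zewinbovurdufbux.
Rule 3 (pre-rhotic lowering): /u/ is a high vowel immediately before /r/, so it lowers to [o]. /zewinbovurdufbux/ → zewinbovordufbux.
Rule 4 (regressive voicing assimilation): /f/ precedes the voiced obstruent /b/, so it voices to [v] by assimilation. /zewinbovordufbux/ → zewinbovorduvbux.
Rule 5 (final a-epenthesis): the form ends in the consonant /x/, so [a] is inserted word-finally. /zewinbovorduvbux/ → zewinbovorduvbuxa.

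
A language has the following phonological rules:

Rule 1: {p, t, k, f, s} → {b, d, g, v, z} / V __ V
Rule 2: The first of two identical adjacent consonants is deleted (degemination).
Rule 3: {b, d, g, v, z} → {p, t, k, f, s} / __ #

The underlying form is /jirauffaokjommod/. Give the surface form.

Rule 1 (intervocalic voicing): no segment meets the environment; /jirauffaokjommod/ is unchanged.
Rule 2 (degemination): /ff/ is a geminate; the first /f/ deletes. /mm/ is a geminate; the first /m/ deletes. /jirauffaokjommod/ → jiraufaokjomod.
Rule 3 (final devoicing): /d/ is a voiced obstruent in word-final position, so it devoices to [t]. /jiraufaokjomod/ → jiraufaokjomot.

jiraufaokjomot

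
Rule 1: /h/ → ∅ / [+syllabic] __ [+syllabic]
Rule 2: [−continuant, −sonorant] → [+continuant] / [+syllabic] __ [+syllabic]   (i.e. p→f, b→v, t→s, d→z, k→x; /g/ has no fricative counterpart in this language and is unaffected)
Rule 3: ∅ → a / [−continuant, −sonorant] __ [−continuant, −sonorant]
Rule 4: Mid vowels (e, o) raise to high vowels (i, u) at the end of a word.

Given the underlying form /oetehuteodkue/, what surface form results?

Rule 1 (intervocalic h-deletion): /h/ occurs between vowels /e/ and /u/, so it deletes. /oetehuteodkue/ → oeteuteodkue.
Rule 2 (intervocalic spirantization): /t/ is a stop between vowels /e/ and /e/, so it spirantizes to the fricative [s]. /t/ is a stop between vowels /u/ and /e/, so it spirantizes to the fricative [s]. /oeteuteodkue/ → oeseuseodkue.
Rule 3 (stop-cluster a-epenthesis): /d/ and /k/ form a stop–stop cluster, so [a] is inserted between them. /oeseuseodkue/ → oeseuseodakue.
Rule 4 (final vowel raising): /e/ is a mid vowel in word-final position, so it raises to [i]. /oeseuseodakue/ → oeseuseodakui.

oeseuseodakui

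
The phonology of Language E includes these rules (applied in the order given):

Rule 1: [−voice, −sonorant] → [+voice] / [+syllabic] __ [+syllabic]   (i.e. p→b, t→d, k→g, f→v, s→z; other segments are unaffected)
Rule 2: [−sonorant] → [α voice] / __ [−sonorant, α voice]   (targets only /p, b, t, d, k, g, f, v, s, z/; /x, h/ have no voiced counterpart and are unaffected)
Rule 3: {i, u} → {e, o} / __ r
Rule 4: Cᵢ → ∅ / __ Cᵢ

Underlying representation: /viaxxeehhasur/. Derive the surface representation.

viaxeehazor

Rule 1 (intervocalic voicing): /s/ is a voiceless obstruent between vowels /a/ and /u/, so it voices to [z]. /viaxxeehhasur/ → viaxxeehhazur.
Rule 2 (regressive voicing assimilation): no segment meets the environment; /viaxxeehhazur/ is unchanged.
Rule 3 (pre-rhotic lowering): /u/ is a high vowel immediately before /r/, so it lowers to [o]. /viaxxeehhazur/ → viaxxeehhazor.
Rule 4 (degemination): /xx/ is a geminate; the first /x/ deletes. /hh/ is a geminate; the first /h/ deletes. /viaxxeehhazor/ → viaxeehazor.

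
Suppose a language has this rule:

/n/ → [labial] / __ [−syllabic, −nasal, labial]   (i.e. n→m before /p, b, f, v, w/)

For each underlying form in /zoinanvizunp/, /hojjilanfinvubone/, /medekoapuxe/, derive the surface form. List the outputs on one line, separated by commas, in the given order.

zoinamvizump, hojjilamfimvubone, medekoapuxe

/zoinanvizunp/: /n/ precedes the labial consonant /v/, so it assimilates in place to [m]. /n/ precedes the labial consonant /p/, so it assimilates in place to [m]. → [zoinamvizump].
/hojjilanfinvubone/: /n/ precedes the labial consonant /f/, so it assimilates in place to [m]. /n/ precedes the labial consonant /v/, so it assimilates in place to [m]. → [hojjilamfimvubone].
/medekoapuxe/: the rule's environment is not met; surfaces unchanged as [medekoapuxe].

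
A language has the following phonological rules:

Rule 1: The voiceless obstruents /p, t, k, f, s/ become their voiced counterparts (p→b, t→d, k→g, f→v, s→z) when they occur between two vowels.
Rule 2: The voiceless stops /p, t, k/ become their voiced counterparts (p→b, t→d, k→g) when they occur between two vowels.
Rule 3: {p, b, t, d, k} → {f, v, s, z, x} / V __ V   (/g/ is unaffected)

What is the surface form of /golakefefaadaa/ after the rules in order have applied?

golagevevaazaa

Rule 1 (intervocalic voicing): /k/ is a voiceless obstruent between vowels /a/ and /e/, so it voices to [g]. /f/ is a voiceless obstruent between vowels /e/ and /e/, so it voices to [v]. /f/ is a voiceless obstruent between vowels /e/ and /a/, so it voices to [v]. /golakefefaadaa/ → golagevevaadaa.
Rule 2 (intervocalic voicing): no segment meets the environment; /golagevevaadaa/ is unchanged.
Rule 3 (intervocalic spirantization): /d/ is a stop between vowels /a/ and /a/, so it spirantizes to the fricative [z]. /golagevevaadaa/ → golagevevaazaa.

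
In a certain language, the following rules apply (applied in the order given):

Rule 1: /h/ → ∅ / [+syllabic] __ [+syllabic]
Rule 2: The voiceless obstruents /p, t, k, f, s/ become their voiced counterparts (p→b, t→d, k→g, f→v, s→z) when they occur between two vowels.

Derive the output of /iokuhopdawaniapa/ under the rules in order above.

Rule 1 (intervocalic h-deletion): /h/ occurs between vowels /u/ and /o/, so it deletes. /iokuhopdawaniapa/ → iokuopdawaniapa.
Rule 2 (intervocalic voicing): /k/ is a voiceless obstruent between vowels /o/ and /u/, so it voices to [g]. /p/ is a voiceless obstruent between vowels /a/ and /a/, so it voices to [b]. /iokuopdawaniapa/ → ioguopdawaniaba.

ioguopdawaniaba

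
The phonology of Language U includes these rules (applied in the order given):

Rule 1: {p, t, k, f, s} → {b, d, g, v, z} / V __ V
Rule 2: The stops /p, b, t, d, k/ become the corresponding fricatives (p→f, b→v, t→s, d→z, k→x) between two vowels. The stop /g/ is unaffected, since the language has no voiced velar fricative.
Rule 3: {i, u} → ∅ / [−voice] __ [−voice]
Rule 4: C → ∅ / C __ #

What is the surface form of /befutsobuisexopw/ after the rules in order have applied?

Rule 1 (intervocalic voicing): /f/ is a voiceless obstruent between vowels /e/ and /u/, so it voices to [v]. /s/ is a voiceless obstruent between vowels /i/ and /e/, so it voices to [z]. /befutsobuisexopw/ → bevutsobuizexopw.
Rule 2 (intervocalic spirantization): /b/ is a stop between vowels /o/ and /u/, so it spirantizes to the fricative [v]. /bevutsobuizexopw/ → bevutsovuizexopw.
Rule 3 (high vowel syncope): no segment meets the environment; /bevutsovuizexopw/ is unchanged.
Rule 4 (final cluster simplification): /w/ is the second consonant of a word-final cluster /pw/, so it deletes. /bevutsovuizexopw/ → bevutsovuizexop.

bevutsovuizexop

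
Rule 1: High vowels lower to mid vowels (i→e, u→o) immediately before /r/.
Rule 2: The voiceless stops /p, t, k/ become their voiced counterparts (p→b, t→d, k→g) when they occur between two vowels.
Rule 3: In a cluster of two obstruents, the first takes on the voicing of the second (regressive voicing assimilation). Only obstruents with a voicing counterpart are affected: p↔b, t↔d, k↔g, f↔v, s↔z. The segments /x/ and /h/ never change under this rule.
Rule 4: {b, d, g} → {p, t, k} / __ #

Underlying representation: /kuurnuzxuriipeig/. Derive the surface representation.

Rule 1 (pre-rhotic lowering): /u/ is a high vowel immediately before /r/, so it lowers to [o]. /u/ is a high vowel immediately before /r/, so it lowers to [o]. /kuurnuzxuriipeig/ → kuornuzxoriipeig.
Rule 2 (intervocalic voicing): /p/ is a voiceless stop between vowels /i/ and /e/, so it voices to [b]. /kuornuzxoriipeig/ → kuornuzxoriibeig.
Rule 3 (regressive voicing assimilation): /z/ precedes the voiceless obstruent /x/, so it devoices to [s] by assimilation. /kuornuzxoriibeig/ → kuornusxoriibeig.
Rule 4 (final devoicing): /g/ is a voiced stop in word-final position, so it devoices to [k]. /kuornusxoriibeig/ → kuornusxoriibeik.

kuornusxoriibeik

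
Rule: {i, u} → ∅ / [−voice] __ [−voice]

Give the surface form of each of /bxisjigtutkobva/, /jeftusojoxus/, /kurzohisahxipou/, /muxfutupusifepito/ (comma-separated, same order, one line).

/bxisjigtutkobva/: /i/ is a high vowel flanked by voiceless consonants /x/ and /s/, so it deletes. /u/ is a high vowel flanked by voiceless consonants /t/ and /t/, so it deletes. → [bxsjigttkobva].
/jeftusojoxus/: /u/ is a high vowel flanked by voiceless consonants /t/ and /s/, so it deletes. /u/ is a high vowel flanked by voiceless consonants /x/ and /s/, so it deletes. → [jeftsojoxs].
/kurzohisahxipou/: /i/ is a high vowel flanked by voiceless consonants /h/ and /s/, so it deletes. /i/ is a high vowel flanked by voiceless consonants /x/ and /p/, so it deletes. → [kurzohsahxpou].
/muxfutupusifepito/: /u/ is a high vowel flanked by voiceless consonants /f/ and /t/, so it deletes. /u/ is a high vowel flanked by voiceless consonants /t/ and /p/, so it deletes. /u/ is a high vowel flanked by voiceless consonants /p/ and /s/, so it deletes. /i/ is a high vowel flanked by voiceless consonants /s/ and /f/, so it deletes. /i/ is a high vowel flanked by voiceless consonants /p/ and /t/, so it deletes. → [muxftpsfepto].

bxsjigttkobva, jeftsojoxs, kurzohsahxpou, muxftpsfepto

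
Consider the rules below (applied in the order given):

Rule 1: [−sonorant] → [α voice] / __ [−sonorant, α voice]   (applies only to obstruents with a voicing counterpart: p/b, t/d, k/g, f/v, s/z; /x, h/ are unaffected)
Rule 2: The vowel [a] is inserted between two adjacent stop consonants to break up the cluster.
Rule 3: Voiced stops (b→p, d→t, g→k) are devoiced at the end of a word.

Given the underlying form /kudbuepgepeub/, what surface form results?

Rule 1 (regressive voicing assimilation): /p/ precedes the voiced obstruent /g/, so it voices to [b] by assimilation. /kudbuepgepeub/ → kudbuebgepeub.
Rule 2 (stop-cluster a-epenthesis): /d/ and /b/ form a stop–stop cluster, so [a] is inserted between them. /b/ and /g/ form a stop–stop cluster, so [a] is inserted between them. /kudbuebgepeub/ → kudabuebagepeub.
Rule 3 (final devoicing): /b/ is a voiced stop in word-final position, so it devoices to [p]. /kudabuebagepeub/ → kudabuebagepeup.

kudabuebagepeup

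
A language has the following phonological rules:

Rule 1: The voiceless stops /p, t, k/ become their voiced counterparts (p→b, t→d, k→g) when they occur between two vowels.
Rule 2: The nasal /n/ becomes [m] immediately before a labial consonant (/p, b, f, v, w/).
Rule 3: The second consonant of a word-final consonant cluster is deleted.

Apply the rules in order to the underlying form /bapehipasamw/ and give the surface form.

Rule 1 (intervocalic voicing): /p/ is a voiceless stop between vowels /a/ and /e/, so it voices to [b]. /p/ is a voiceless stop between vowels /i/ and /a/, so it voices to [b]. /bapehipasamw/ → babehibasamw.
Rule 2 (nasal place assimilation): no segment meets the environment; /babehibasamw/ is unchanged.
Rule 3 (final cluster simplification): /w/ is the second consonant of a word-final cluster /mw/, so it deletes. /babehibasamw/ → babehibasam.

babehibasam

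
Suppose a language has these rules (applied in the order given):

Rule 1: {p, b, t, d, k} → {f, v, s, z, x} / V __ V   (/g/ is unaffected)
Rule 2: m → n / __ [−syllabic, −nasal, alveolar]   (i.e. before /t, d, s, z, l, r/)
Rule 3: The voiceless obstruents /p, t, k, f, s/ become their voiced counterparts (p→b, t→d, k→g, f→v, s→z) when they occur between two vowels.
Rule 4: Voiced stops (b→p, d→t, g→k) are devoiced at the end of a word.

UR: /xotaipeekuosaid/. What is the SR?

Rule 1 (intervocalic spirantization): /t/ is a stop between vowels /o/ and /a/, so it spirantizes to the fricative [s]. /p/ is a stop between vowels /i/ and /e/, so it spirantizes to the fricative [f]. /k/ is a stop between vowels /e/ and /u/, so it spirantizes to the fricative [x]. /xotaipeekuosaid/ → xosaifeexuosaid.
Rule 2 (nasal place assimilation): no segment meets the environment; /xosaifeexuosaid/ is unchanged.
Rule 3 (intervocalic voicing): /s/ is a voiceless obstruent between vowels /o/ and /a/, so it voices to [z]. /f/ is a voiceless obstruent between vowels /i/ and /e/, so it voices to [v]. /s/ is a voiceless obstruent between vowels /o/ and /a/, so it voices to [z]. /xosaifeexuosaid/ → xozaiveexuozaid.
Rule 4 (final devoicing): /d/ is a voiced stop in word-final position, so it devoices to [t]. /xozaiveexuozaid/ → xozaiveexuozait.

xozaiveexuozait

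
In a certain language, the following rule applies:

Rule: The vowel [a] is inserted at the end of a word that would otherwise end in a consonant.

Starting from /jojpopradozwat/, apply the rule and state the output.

jojpopradozwata

the form ends in the consonant /t/, so [a] is inserted word-finally.
Surface form: [jojpopradozwata].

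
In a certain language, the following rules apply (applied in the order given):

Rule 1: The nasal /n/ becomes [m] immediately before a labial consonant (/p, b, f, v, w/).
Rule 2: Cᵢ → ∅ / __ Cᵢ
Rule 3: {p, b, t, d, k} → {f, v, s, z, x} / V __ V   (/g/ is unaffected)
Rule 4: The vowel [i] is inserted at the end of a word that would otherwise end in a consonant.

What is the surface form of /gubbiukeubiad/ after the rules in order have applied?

guviuxeuviadi

Rule 1 (nasal place assimilation): no segment meets the environment; /gubbiukeubiad/ is unchanged.
Rule 2 (degemination): /bb/ is a geminate; the first /b/ deletes. /gubbiukeubiad/ → gubiukeubiad.
Rule 3 (intervocalic spirantization): /b/ is a stop between vowels /u/ and /i/, so it spirantizes to the fricative [v]. /k/ is a stop between vowels /u/ and /e/, so it spirantizes to the fricative [x]. /b/ is a stop between vowels /u/ and /i/, so it spirantizes to the fricative [v]. /gubiukeubiad/ → guviuxeuviad.
Rule 4 (final i-epenthesis): the form ends in the consonant /d/, so [i] is inserted word-finally. /guviuxeuviad/ → guviuxeuviadi.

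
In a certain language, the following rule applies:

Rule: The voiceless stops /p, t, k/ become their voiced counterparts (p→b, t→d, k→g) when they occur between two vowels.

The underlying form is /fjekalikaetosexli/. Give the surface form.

/k/ is a voiceless stop between vowels /e/ and /a/, so it voices to [g].
/k/ is a voiceless stop between vowels /i/ and /a/, so it voices to [g].
/t/ is a voiceless stop between vowels /e/ and /o/, so it voices to [d].
Surface form: [fjegaligaedosexli].

fjegaligaedosexli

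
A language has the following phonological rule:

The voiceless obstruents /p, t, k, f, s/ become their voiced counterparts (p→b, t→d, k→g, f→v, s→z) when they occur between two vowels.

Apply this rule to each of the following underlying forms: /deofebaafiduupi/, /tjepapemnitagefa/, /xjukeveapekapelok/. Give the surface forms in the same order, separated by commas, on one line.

/deofebaafiduupi/: /f/ is a voiceless obstruent between vowels /o/ and /e/, so it voices to [v]. /f/ is a voiceless obstruent between vowels /a/ and /i/, so it voices to [v]. /p/ is a voiceless obstruent between vowels /u/ and /i/, so it voices to [b]. → [deovebaaviduubi].
/tjepapemnitagefa/: /p/ is a voiceless obstruent between vowels /e/ and /a/, so it voices to [b]. /p/ is a voiceless obstruent between vowels /a/ and /e/, so it voices to [b]. /t/ is a voiceless obstruent between vowels /i/ and /a/, so it voices to [d]. /f/ is a voiceless obstruent between vowels /e/ and /a/, so it voices to [v]. → [tjebabemnidageva].
/xjukeveapekapelok/: /k/ is a voiceless obstruent between vowels /u/ and /e/, so it voices to [g]. /p/ is a voiceless obstruent between vowels /a/ and /e/, so it voices to [b]. /k/ is a voiceless obstruent between vowels /e/ and /a/, so it voices to [g]. /p/ is a voiceless obstruent between vowels /a/ and /e/, so it voices to [b]. → [xjugeveabegabelok].

deovebaaviduubi, tjebabemnidageva, xjugeveabegabelok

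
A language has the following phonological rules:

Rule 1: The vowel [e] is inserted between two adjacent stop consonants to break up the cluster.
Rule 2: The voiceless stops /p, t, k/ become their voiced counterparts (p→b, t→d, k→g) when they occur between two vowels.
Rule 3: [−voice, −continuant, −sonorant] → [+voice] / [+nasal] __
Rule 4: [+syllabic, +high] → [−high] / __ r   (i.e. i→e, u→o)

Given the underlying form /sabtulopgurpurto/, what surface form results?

sabedulobegorporto

Rule 1 (stop-cluster e-epenthesis): /b/ and /t/ form a stop–stop cluster, so [e] is inserted between them. /p/ and /g/ form a stop–stop cluster, so [e] is inserted between them. /sabtulopgurpurto/ → sabetulopegurpurto.
Rule 2 (intervocalic voicing): /t/ is a voiceless stop between vowels /e/ and /u/, so it voices to [d]. /p/ is a voiceless stop between vowels /o/ and /e/, so it voices to [b]. /sabetulopegurpurto/ → sabedulobegurpurto.
Rule 3 (post-nasal voicing): no segment meets the environment; /sabedulobegurpurto/ is unchanged.
Rule 4 (pre-rhotic lowering): /u/ is a high vowel immediately before /r/, so it lowers to [o]. /u/ is a high vowel immediately before /r/, so it lowers to [o]. /sabedulobegurpurto/ → sabedulobegorporto.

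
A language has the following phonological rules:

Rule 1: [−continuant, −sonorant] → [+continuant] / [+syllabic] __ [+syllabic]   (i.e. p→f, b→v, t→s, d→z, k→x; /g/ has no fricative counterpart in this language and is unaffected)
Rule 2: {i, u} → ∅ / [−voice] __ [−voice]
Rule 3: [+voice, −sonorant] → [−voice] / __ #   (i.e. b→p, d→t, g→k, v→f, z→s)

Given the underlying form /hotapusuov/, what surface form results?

hosafsuof

Rule 1 (intervocalic spirantization): /t/ is a stop between vowels /o/ and /a/, so it spirantizes to the fricative [s]. /p/ is a stop between vowels /a/ and /u/, so it spirantizes to the fricative [f]. /hotapusuov/ → hosafusuov.
Rule 2 (high vowel syncope): /u/ is a high vowel flanked by voiceless consonants /f/ and /s/, so it deletes. /hosafusuov/ → hosafsuov.
Rule 3 (final devoicing): /v/ is a voiced obstruent in word-final position, so it devoices to [f]. /hosafsuov/ → hosafsuof.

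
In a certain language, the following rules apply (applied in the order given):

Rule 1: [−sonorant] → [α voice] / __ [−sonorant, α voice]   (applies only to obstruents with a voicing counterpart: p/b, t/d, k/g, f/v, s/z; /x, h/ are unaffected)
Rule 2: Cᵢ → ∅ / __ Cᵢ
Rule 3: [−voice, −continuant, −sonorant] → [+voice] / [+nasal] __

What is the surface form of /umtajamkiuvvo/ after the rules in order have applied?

Rule 1 (regressive voicing assimilation): no segment meets the environment; /umtajamkiuvvo/ is unchanged.
Rule 2 (degemination): /vv/ is a geminate; the first /v/ deletes. /umtajamkiuvvo/ → umtajamkiuvo.
Rule 3 (post-nasal voicing): /t/ is a voiceless stop immediately after the nasal /m/, so it voices to [d]. /k/ is a voiceless stop immediately after the nasal /m/, so it voices to [g]. /umtajamkiuvo/ → umdajamgiuvo.

umdajamgiuvo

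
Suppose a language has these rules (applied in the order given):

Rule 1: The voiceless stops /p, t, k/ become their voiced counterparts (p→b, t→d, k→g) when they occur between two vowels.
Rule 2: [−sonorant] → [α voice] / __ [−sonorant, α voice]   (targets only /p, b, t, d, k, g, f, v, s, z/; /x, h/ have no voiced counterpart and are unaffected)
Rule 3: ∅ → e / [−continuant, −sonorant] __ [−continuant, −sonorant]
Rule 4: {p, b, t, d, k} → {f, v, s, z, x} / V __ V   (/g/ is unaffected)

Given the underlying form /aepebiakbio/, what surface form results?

aeveviagevio

Rule 1 (intervocalic voicing): /p/ is a voiceless stop between vowels /e/ and /e/, so it voices to [b]. /aepebiakbio/ → aebebiakbio.
Rule 2 (regressive voicing assimilation): /k/ precedes the voiced obstruent /b/, so it voices to [g] by assimilation. /aebebiakbio/ → aebebiagbio.
Rule 3 (stop-cluster e-epenthesis): /g/ and /b/ form a stop–stop cluster, so [e] is inserted between them. /aebebiagbio/ → aebebiagebio.
Rule 4 (intervocalic spirantization): /b/ is a stop between vowels /e/ and /e/, so it spirantizes to the fricative [v]. /b/ is a stop between vowels /e/ and /i/, so it spirantizes to the fricative [v]. /b/ is a stop between vowels /e/ and /i/, so it spirantizes to the fricative [v]. /aebebiagebio/ → aeveviagevio.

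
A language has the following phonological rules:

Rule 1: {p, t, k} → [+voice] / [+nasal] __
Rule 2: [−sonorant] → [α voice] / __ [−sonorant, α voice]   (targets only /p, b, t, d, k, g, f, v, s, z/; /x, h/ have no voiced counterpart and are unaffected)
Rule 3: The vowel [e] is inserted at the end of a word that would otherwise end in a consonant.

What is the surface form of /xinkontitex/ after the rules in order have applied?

xingonditexe

Rule 1 (post-nasal voicing): /k/ is a voiceless stop immediately after the nasal /n/, so it voices to [g]. /t/ is a voiceless stop immediately after the nasal /n/, so it voices to [d]. /xinkontitex/ → xingonditex.
Rule 2 (regressive voicing assimilation): no segment meets the environment; /xingonditex/ is unchanged.
Rule 3 (final e-epenthesis): the form ends in the consonant /x/, so [e] is inserted word-finally. /xingonditex/ → xingonditexe.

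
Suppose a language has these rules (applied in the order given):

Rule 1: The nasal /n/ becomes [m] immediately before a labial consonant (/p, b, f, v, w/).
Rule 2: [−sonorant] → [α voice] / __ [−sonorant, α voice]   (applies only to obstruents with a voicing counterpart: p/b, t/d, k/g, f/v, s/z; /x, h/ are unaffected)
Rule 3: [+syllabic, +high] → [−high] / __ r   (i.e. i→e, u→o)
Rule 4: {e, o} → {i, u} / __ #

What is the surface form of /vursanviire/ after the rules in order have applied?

Rule 1 (nasal place assimilation): /n/ precedes the labial consonant /v/, so it assimilates in place to [m]. /vursanviire/ → vursamviire.
Rule 2 (regressive voicing assimilation): no segment meets the environment; /vursamviire/ is unchanged.
Rule 3 (pre-rhotic lowering): /u/ is a high vowel immediately before /r/, so it lowers to [o]. /i/ is a high vowel immediately before /r/, so it lowers to [e]. /vursamviire/ → vorsamviere.
Rule 4 (final vowel raising): /e/ is a mid vowel in word-final position, so it raises to [i]. /vorsamviere/ → vorsamvieri.

vorsamvieri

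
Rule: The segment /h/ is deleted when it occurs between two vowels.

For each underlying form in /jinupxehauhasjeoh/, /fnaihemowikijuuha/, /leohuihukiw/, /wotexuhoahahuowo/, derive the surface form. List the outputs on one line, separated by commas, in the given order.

jinupxeauasjeoh, fnaiemowikijuua, leouiukiw, wotexuoaauowo

/jinupxehauhasjeoh/: /h/ occurs between vowels /e/ and /a/, so it deletes. /h/ occurs between vowels /u/ and /a/, so it deletes. → [jinupxeauasjeoh].
/fnaihemowikijuuha/: /h/ occurs between vowels /i/ and /e/, so it deletes. /h/ occurs between vowels /u/ and /a/, so it deletes. → [fnaiemowikijuua].
/leohuihukiw/: /h/ occurs between vowels /o/ and /u/, so it deletes. /h/ occurs between vowels /i/ and /u/, so it deletes. → [leouiukiw].
/wotexuhoahahuowo/: /h/ occurs between vowels /u/ and /o/, so it deletes. /h/ occurs between vowels /a/ and /a/, so it deletes. /h/ occurs between vowels /a/ and /u/, so it deletes. → [wotexuoaauowo].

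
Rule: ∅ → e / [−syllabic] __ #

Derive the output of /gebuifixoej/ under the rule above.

the form ends in the consonant /j/, so [e] is inserted word-finally.
Surface form: [gebuifixoeje].

gebuifixoeje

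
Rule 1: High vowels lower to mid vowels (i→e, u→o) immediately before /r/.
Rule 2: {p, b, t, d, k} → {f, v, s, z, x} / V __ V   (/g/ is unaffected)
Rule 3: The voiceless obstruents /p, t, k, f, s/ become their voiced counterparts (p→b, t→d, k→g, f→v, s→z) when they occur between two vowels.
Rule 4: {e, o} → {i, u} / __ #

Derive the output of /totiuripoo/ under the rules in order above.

toziorivou

Rule 1 (pre-rhotic lowering): /u/ is a high vowel immediately before /r/, so it lowers to [o]. /totiuripoo/ → totioripoo.
Rule 2 (intervocalic spirantization): /t/ is a stop between vowels /o/ and /i/, so it spirantizes to the fricative [s]. /p/ is a stop between vowels /i/ and /o/, so it spirantizes to the fricative [f]. /totioripoo/ → tosiorifoo.
Rule 3 (intervocalic voicing): /s/ is a voiceless obstruent between vowels /o/ and /i/, so it voices to [z]. /f/ is a voiceless obstruent between vowels /i/ and /o/, so it voices to [v]. /tosiorifoo/ → toziorivoo.
Rule 4 (final vowel raising): /o/ is a mid vowel in word-final position, so it raises to [u]. /toziorivoo/ → toziorivou.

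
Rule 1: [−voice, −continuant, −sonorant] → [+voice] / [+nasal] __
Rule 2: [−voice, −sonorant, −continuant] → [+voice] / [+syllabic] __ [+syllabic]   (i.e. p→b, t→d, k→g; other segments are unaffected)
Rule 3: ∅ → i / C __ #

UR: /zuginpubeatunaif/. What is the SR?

Rule 1 (post-nasal voicing): /p/ is a voiceless stop immediately after the nasal /n/, so it voices to [b]. /zuginpubeatunaif/ → zuginbubeatunaif.
Rule 2 (intervocalic voicing): /t/ is a voiceless stop between vowels /a/ and /u/, so it voices to [d]. /zuginbubeatunaif/ → zuginbubeadunaif.
Rule 3 (final i-epenthesis): the form ends in the consonant /f/, so [i] is inserted word-finally. /zuginbubeadunaif/ → zuginbubeadunaifi.

zuginbubeadunaifi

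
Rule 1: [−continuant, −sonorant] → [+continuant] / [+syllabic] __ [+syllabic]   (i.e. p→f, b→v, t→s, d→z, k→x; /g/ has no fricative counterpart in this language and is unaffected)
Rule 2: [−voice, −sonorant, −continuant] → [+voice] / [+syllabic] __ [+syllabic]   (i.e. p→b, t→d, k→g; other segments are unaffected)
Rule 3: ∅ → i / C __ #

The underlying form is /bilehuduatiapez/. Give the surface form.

bilehuzuasiafezi

Rule 1 (intervocalic spirantization): /d/ is a stop between vowels /u/ and /u/, so it spirantizes to the fricative [z]. /t/ is a stop between vowels /a/ and /i/, so it spirantizes to the fricative [s]. /p/ is a stop between vowels /a/ and /e/, so it spirantizes to the fricative [f]. /bilehuduatiapez/ → bilehuzuasiafez.
Rule 2 (intervocalic voicing): no segment meets the environment; /bilehuzuasiafez/ is unchanged.
Rule 3 (final i-epenthesis): the form ends in the consonant /z/, so [i] is inserted word-finally. /bilehuzuasiafez/ → bilehuzuasiafezi.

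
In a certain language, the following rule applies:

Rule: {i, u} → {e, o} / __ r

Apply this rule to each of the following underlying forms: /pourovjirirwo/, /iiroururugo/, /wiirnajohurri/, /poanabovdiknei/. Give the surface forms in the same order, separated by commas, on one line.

poorovjererwo, ieroororugo, wiernajohorri, poanabovdiknei

/pourovjirirwo/: /u/ is a high vowel immediately before /r/, so it lowers to [o]. /i/ is a high vowel immediately before /r/, so it lowers to [e]. /i/ is a high vowel immediately before /r/, so it lowers to [e]. → [poorovjererwo].
/iiroururugo/: /i/ is a high vowel immediately before /r/, so it lowers to [e]. /u/ is a high vowel immediately before /r/, so it lowers to [o]. /u/ is a high vowel immediately before /r/, so it lowers to [o]. → [ieroororugo].
/wiirnajohurri/: /i/ is a high vowel immediately before /r/, so it lowers to [e]. /u/ is a high vowel immediately before /r/, so it lowers to [o]. → [wiernajohorri].
/poanabovdiknei/: the rule's environment is not met; surfaces unchanged as [poanabovdiknei].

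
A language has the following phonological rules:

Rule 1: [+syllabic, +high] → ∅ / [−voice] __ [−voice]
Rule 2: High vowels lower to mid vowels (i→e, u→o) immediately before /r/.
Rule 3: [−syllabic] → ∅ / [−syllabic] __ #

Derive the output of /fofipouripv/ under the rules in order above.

fofpoorip

Rule 1 (high vowel syncope): /i/ is a high vowel flanked by voiceless consonants /f/ and /p/, so it deletes. /fofipouripv/ → fofpouripv.
Rule 2 (pre-rhotic lowering): /u/ is a high vowel immediately before /r/, so it lowers to [o]. /fofpouripv/ → fofpooripv.
Rule 3 (final cluster simplification): /v/ is the second consonant of a word-final cluster /pv/, so it deletes. /fofpooripv/ → fofpoorip.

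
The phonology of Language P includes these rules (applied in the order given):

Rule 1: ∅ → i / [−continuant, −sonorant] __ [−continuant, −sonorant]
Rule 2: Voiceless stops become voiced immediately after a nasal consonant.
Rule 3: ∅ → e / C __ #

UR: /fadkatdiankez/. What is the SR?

Rule 1 (stop-cluster i-epenthesis): /d/ and /k/ form a stop–stop cluster, so [i] is inserted between them. /t/ and /d/ form a stop–stop cluster, so [i] is inserted between them. /fadkatdiankez/ → fadikatidiankez.
Rule 2 (post-nasal voicing): /k/ is a voiceless stop immediately after the nasal /n/, so it voices to [g]. /fadikatidiankez/ → fadikatidiangez.
Rule 3 (final e-epenthesis): the form ends in the consonant /z/, so [e] is inserted word-finally. /fadikatidiangez/ → fadikatidiangeze.

fadikatidiangeze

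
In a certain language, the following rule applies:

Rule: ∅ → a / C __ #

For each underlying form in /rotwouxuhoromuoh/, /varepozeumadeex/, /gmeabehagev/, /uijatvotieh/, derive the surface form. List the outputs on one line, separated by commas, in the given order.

/rotwouxuhoromuoh/: the form ends in the consonant /h/, so [a] is inserted word-finally. → [rotwouxuhoromuoha].
/varepozeumadeex/: the form ends in the consonant /x/, so [a] is inserted word-finally. → [varepozeumadeexa].
/gmeabehagev/: the form ends in the consonant /v/, so [a] is inserted word-finally. → [gmeabehageva].
/uijatvotieh/: the form ends in the consonant /h/, so [a] is inserted word-finally. → [uijatvotieha].

rotwouxuhoromuoha, varepozeumadeexa, gmeabehageva, uijatvotieha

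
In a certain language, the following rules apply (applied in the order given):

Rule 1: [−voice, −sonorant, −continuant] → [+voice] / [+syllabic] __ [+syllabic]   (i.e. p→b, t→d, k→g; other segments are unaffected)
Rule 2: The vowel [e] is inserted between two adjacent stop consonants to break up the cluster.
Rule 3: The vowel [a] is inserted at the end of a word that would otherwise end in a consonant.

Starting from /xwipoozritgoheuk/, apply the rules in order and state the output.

xwiboozritegoheuka

Rule 1 (intervocalic voicing): /p/ is a voiceless stop between vowels /i/ and /o/, so it voices to [b]. /xwipoozritgoheuk/ → xwiboozritgoheuk.
Rule 2 (stop-cluster e-epenthesis): /t/ and /g/ form a stop–stop cluster, so [e] is inserted between them. /xwiboozritgoheuk/ → xwiboozritegoheuk.
Rule 3 (final a-epenthesis): the form ends in the consonant /k/, so [a] is inserted word-finally. /xwiboozritegoheuk/ → xwiboozritegoheuka.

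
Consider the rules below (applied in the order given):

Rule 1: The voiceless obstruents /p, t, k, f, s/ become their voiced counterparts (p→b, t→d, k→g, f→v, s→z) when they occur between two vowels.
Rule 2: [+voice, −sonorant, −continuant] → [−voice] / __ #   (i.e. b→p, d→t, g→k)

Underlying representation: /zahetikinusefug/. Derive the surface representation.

Rule 1 (intervocalic voicing): /t/ is a voiceless obstruent between vowels /e/ and /i/, so it voices to [d]. /k/ is a voiceless obstruent between vowels /i/ and /i/, so it voices to [g]. /s/ is a voiceless obstruent between vowels /u/ and /e/, so it voices to [z]. /f/ is a voiceless obstruent between vowels /e/ and /u/, so it voices to [v]. /zahetikinusefug/ → zahediginuzevug.
Rule 2 (final devoicing): /g/ is a voiced stop in word-final position, so it devoices to [k]. /zahediginuzevug/ → zahediginuzevuk.

zahediginuzevuk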